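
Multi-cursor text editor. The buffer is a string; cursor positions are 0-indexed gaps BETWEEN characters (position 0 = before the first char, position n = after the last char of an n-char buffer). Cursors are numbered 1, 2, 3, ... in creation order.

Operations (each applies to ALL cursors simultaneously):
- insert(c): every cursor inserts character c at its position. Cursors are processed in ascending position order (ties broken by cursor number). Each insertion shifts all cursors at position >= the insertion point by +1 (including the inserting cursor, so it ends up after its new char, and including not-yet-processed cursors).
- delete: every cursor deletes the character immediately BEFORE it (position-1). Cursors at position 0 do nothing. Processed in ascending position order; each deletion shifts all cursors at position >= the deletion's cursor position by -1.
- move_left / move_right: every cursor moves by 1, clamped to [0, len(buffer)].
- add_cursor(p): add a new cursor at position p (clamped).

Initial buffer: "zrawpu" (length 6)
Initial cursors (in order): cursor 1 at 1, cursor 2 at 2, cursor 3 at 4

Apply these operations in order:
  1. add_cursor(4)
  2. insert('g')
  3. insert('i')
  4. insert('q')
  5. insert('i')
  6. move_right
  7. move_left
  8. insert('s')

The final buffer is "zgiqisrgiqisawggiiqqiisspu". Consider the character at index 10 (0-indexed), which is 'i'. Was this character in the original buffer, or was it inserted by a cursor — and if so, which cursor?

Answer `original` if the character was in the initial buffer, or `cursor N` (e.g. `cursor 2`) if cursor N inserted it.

Answer: cursor 2

Derivation:
After op 1 (add_cursor(4)): buffer="zrawpu" (len 6), cursors c1@1 c2@2 c3@4 c4@4, authorship ......
After op 2 (insert('g')): buffer="zgrgawggpu" (len 10), cursors c1@2 c2@4 c3@8 c4@8, authorship .1.2..34..
After op 3 (insert('i')): buffer="zgirgiawggiipu" (len 14), cursors c1@3 c2@6 c3@12 c4@12, authorship .11.22..3434..
After op 4 (insert('q')): buffer="zgiqrgiqawggiiqqpu" (len 18), cursors c1@4 c2@8 c3@16 c4@16, authorship .111.222..343434..
After op 5 (insert('i')): buffer="zgiqirgiqiawggiiqqiipu" (len 22), cursors c1@5 c2@10 c3@20 c4@20, authorship .1111.2222..34343434..
After op 6 (move_right): buffer="zgiqirgiqiawggiiqqiipu" (len 22), cursors c1@6 c2@11 c3@21 c4@21, authorship .1111.2222..34343434..
After op 7 (move_left): buffer="zgiqirgiqiawggiiqqiipu" (len 22), cursors c1@5 c2@10 c3@20 c4@20, authorship .1111.2222..34343434..
After op 8 (insert('s')): buffer="zgiqisrgiqisawggiiqqiisspu" (len 26), cursors c1@6 c2@12 c3@24 c4@24, authorship .11111.22222..3434343434..
Authorship (.=original, N=cursor N): . 1 1 1 1 1 . 2 2 2 2 2 . . 3 4 3 4 3 4 3 4 3 4 . .
Index 10: author = 2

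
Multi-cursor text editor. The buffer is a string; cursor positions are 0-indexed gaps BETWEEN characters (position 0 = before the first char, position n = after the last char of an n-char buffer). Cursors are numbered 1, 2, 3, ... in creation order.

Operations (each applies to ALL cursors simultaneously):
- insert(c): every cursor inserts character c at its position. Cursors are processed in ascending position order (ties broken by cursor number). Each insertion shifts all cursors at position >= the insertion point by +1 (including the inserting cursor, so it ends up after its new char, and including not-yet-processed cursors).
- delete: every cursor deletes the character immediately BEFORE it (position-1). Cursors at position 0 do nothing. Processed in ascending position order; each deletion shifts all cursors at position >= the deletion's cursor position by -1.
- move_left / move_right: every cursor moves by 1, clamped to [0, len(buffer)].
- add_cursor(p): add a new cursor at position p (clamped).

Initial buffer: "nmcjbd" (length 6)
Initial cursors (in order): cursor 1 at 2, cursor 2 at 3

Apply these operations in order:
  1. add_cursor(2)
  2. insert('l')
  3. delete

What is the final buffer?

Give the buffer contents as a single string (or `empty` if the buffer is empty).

After op 1 (add_cursor(2)): buffer="nmcjbd" (len 6), cursors c1@2 c3@2 c2@3, authorship ......
After op 2 (insert('l')): buffer="nmllcljbd" (len 9), cursors c1@4 c3@4 c2@6, authorship ..13.2...
After op 3 (delete): buffer="nmcjbd" (len 6), cursors c1@2 c3@2 c2@3, authorship ......

Answer: nmcjbd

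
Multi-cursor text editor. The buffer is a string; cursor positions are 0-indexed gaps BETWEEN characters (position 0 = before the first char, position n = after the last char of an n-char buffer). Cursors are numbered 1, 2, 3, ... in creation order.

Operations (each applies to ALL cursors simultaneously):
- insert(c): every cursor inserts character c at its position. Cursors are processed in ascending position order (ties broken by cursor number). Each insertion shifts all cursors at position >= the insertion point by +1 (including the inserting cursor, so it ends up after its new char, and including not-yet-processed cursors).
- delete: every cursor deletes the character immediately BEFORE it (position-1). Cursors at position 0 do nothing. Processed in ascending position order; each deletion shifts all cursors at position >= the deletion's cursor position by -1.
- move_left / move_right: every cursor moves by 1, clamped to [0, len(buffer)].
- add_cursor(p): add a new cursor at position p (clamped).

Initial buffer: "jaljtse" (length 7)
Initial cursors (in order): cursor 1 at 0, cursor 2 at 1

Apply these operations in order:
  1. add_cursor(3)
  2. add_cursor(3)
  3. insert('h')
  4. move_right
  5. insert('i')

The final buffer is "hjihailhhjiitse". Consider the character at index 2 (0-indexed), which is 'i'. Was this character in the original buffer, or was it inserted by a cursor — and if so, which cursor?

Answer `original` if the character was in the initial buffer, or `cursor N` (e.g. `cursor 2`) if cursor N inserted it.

Answer: cursor 1

Derivation:
After op 1 (add_cursor(3)): buffer="jaljtse" (len 7), cursors c1@0 c2@1 c3@3, authorship .......
After op 2 (add_cursor(3)): buffer="jaljtse" (len 7), cursors c1@0 c2@1 c3@3 c4@3, authorship .......
After op 3 (insert('h')): buffer="hjhalhhjtse" (len 11), cursors c1@1 c2@3 c3@7 c4@7, authorship 1.2..34....
After op 4 (move_right): buffer="hjhalhhjtse" (len 11), cursors c1@2 c2@4 c3@8 c4@8, authorship 1.2..34....
After op 5 (insert('i')): buffer="hjihailhhjiitse" (len 15), cursors c1@3 c2@6 c3@12 c4@12, authorship 1.12.2.34.34...
Authorship (.=original, N=cursor N): 1 . 1 2 . 2 . 3 4 . 3 4 . . .
Index 2: author = 1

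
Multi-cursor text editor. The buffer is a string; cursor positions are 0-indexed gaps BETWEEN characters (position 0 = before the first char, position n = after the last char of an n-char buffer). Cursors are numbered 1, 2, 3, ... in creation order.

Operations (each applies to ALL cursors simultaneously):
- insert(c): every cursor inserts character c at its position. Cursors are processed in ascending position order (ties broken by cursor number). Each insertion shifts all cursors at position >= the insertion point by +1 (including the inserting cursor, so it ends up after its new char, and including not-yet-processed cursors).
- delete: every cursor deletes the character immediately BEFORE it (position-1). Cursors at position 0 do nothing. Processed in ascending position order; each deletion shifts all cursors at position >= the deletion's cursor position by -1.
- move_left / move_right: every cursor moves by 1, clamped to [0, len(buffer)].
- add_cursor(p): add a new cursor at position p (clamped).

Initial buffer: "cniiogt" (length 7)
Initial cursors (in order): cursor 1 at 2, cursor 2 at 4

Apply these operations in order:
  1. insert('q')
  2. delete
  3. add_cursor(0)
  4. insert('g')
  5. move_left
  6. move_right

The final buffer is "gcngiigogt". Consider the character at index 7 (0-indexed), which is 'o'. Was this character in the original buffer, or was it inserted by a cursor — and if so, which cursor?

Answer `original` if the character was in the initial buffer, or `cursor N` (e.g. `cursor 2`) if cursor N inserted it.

Answer: original

Derivation:
After op 1 (insert('q')): buffer="cnqiiqogt" (len 9), cursors c1@3 c2@6, authorship ..1..2...
After op 2 (delete): buffer="cniiogt" (len 7), cursors c1@2 c2@4, authorship .......
After op 3 (add_cursor(0)): buffer="cniiogt" (len 7), cursors c3@0 c1@2 c2@4, authorship .......
After op 4 (insert('g')): buffer="gcngiigogt" (len 10), cursors c3@1 c1@4 c2@7, authorship 3..1..2...
After op 5 (move_left): buffer="gcngiigogt" (len 10), cursors c3@0 c1@3 c2@6, authorship 3..1..2...
After op 6 (move_right): buffer="gcngiigogt" (len 10), cursors c3@1 c1@4 c2@7, authorship 3..1..2...
Authorship (.=original, N=cursor N): 3 . . 1 . . 2 . . .
Index 7: author = original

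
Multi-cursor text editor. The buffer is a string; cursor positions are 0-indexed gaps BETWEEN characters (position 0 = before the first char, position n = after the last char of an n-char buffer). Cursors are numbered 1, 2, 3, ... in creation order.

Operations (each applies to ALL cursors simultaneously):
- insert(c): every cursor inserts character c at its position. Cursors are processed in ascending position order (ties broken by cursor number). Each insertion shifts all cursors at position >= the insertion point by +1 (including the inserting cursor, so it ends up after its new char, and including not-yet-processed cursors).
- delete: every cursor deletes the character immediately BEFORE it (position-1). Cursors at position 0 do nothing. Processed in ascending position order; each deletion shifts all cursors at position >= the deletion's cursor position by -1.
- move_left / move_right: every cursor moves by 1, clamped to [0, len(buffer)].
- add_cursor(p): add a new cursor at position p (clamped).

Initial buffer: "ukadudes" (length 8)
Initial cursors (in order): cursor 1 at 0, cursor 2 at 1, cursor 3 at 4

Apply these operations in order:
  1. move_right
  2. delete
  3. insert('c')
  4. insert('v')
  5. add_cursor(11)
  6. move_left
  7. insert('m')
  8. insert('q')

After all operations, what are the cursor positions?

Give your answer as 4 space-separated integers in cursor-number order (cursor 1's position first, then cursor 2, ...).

Answer: 7 7 13 18

Derivation:
After op 1 (move_right): buffer="ukadudes" (len 8), cursors c1@1 c2@2 c3@5, authorship ........
After op 2 (delete): buffer="addes" (len 5), cursors c1@0 c2@0 c3@2, authorship .....
After op 3 (insert('c')): buffer="ccadcdes" (len 8), cursors c1@2 c2@2 c3@5, authorship 12..3...
After op 4 (insert('v')): buffer="ccvvadcvdes" (len 11), cursors c1@4 c2@4 c3@8, authorship 1212..33...
After op 5 (add_cursor(11)): buffer="ccvvadcvdes" (len 11), cursors c1@4 c2@4 c3@8 c4@11, authorship 1212..33...
After op 6 (move_left): buffer="ccvvadcvdes" (len 11), cursors c1@3 c2@3 c3@7 c4@10, authorship 1212..33...
After op 7 (insert('m')): buffer="ccvmmvadcmvdems" (len 15), cursors c1@5 c2@5 c3@10 c4@14, authorship 121122..333..4.
After op 8 (insert('q')): buffer="ccvmmqqvadcmqvdemqs" (len 19), cursors c1@7 c2@7 c3@13 c4@18, authorship 12112122..3333..44.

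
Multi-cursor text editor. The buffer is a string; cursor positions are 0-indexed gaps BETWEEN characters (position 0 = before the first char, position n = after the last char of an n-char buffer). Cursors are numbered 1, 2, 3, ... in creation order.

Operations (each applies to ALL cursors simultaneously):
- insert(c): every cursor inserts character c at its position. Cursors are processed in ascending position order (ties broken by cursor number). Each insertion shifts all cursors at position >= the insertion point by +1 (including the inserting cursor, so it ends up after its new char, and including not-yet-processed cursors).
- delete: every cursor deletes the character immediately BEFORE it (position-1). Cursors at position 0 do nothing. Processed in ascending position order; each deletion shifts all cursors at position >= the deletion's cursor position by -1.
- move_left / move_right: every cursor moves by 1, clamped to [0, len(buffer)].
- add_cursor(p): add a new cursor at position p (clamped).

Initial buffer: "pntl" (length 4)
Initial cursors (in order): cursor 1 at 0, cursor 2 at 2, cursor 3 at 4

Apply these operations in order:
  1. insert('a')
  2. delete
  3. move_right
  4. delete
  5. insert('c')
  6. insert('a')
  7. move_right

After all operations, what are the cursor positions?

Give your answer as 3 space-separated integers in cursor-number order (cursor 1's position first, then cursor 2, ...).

Answer: 3 7 7

Derivation:
After op 1 (insert('a')): buffer="apnatla" (len 7), cursors c1@1 c2@4 c3@7, authorship 1..2..3
After op 2 (delete): buffer="pntl" (len 4), cursors c1@0 c2@2 c3@4, authorship ....
After op 3 (move_right): buffer="pntl" (len 4), cursors c1@1 c2@3 c3@4, authorship ....
After op 4 (delete): buffer="n" (len 1), cursors c1@0 c2@1 c3@1, authorship .
After op 5 (insert('c')): buffer="cncc" (len 4), cursors c1@1 c2@4 c3@4, authorship 1.23
After op 6 (insert('a')): buffer="canccaa" (len 7), cursors c1@2 c2@7 c3@7, authorship 11.2323
After op 7 (move_right): buffer="canccaa" (len 7), cursors c1@3 c2@7 c3@7, authorship 11.2323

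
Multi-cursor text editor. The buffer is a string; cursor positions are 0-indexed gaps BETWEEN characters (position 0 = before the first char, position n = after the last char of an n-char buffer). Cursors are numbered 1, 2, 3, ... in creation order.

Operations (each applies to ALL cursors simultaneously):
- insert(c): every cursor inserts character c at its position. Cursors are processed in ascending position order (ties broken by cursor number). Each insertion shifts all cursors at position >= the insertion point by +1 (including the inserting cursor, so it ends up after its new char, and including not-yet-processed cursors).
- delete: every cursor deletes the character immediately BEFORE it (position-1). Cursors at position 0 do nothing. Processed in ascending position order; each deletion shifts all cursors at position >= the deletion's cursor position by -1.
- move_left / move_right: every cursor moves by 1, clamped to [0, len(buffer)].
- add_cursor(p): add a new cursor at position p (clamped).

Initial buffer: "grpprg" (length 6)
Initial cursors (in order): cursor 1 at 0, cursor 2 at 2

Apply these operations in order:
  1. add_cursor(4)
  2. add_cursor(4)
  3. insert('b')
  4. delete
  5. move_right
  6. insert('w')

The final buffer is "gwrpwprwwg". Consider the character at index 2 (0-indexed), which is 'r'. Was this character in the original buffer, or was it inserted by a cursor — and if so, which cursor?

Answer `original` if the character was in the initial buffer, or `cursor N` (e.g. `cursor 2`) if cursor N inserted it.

After op 1 (add_cursor(4)): buffer="grpprg" (len 6), cursors c1@0 c2@2 c3@4, authorship ......
After op 2 (add_cursor(4)): buffer="grpprg" (len 6), cursors c1@0 c2@2 c3@4 c4@4, authorship ......
After op 3 (insert('b')): buffer="bgrbppbbrg" (len 10), cursors c1@1 c2@4 c3@8 c4@8, authorship 1..2..34..
After op 4 (delete): buffer="grpprg" (len 6), cursors c1@0 c2@2 c3@4 c4@4, authorship ......
After op 5 (move_right): buffer="grpprg" (len 6), cursors c1@1 c2@3 c3@5 c4@5, authorship ......
After op 6 (insert('w')): buffer="gwrpwprwwg" (len 10), cursors c1@2 c2@5 c3@9 c4@9, authorship .1..2..34.
Authorship (.=original, N=cursor N): . 1 . . 2 . . 3 4 .
Index 2: author = original

Answer: original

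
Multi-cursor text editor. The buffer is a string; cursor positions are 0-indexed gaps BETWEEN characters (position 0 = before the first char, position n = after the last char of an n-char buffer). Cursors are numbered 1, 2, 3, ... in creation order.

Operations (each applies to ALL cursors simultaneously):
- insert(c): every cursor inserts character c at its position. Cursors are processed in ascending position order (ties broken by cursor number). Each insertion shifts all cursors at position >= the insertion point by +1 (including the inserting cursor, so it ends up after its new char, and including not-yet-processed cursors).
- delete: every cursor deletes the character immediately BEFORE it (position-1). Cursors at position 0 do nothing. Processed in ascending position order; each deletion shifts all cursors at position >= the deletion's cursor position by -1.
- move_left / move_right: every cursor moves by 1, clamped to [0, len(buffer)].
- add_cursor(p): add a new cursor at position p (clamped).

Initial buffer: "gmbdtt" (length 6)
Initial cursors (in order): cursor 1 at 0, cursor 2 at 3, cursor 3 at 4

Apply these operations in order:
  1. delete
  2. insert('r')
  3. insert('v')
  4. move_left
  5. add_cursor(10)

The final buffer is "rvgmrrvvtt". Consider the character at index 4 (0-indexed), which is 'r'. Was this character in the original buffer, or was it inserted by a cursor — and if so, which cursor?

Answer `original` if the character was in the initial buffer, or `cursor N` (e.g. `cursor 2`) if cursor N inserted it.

After op 1 (delete): buffer="gmtt" (len 4), cursors c1@0 c2@2 c3@2, authorship ....
After op 2 (insert('r')): buffer="rgmrrtt" (len 7), cursors c1@1 c2@5 c3@5, authorship 1..23..
After op 3 (insert('v')): buffer="rvgmrrvvtt" (len 10), cursors c1@2 c2@8 c3@8, authorship 11..2323..
After op 4 (move_left): buffer="rvgmrrvvtt" (len 10), cursors c1@1 c2@7 c3@7, authorship 11..2323..
After op 5 (add_cursor(10)): buffer="rvgmrrvvtt" (len 10), cursors c1@1 c2@7 c3@7 c4@10, authorship 11..2323..
Authorship (.=original, N=cursor N): 1 1 . . 2 3 2 3 . .
Index 4: author = 2

Answer: cursor 2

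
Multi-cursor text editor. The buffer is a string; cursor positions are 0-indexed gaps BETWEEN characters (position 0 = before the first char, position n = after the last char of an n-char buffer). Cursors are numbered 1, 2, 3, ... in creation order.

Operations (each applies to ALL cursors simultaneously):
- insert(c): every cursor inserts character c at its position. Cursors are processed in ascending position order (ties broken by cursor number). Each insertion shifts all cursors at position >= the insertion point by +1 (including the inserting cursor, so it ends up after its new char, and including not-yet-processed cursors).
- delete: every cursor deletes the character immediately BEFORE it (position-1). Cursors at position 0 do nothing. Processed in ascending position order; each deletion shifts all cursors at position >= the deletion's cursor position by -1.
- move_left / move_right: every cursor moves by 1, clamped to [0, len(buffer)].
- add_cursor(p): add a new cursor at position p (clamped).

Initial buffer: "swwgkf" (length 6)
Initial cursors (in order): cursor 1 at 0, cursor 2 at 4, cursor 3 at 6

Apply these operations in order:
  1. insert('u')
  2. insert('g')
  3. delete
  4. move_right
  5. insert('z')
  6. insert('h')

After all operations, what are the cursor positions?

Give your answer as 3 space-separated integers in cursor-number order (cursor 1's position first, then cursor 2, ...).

Answer: 4 11 15

Derivation:
After op 1 (insert('u')): buffer="uswwgukfu" (len 9), cursors c1@1 c2@6 c3@9, authorship 1....2..3
After op 2 (insert('g')): buffer="ugswwgugkfug" (len 12), cursors c1@2 c2@8 c3@12, authorship 11....22..33
After op 3 (delete): buffer="uswwgukfu" (len 9), cursors c1@1 c2@6 c3@9, authorship 1....2..3
After op 4 (move_right): buffer="uswwgukfu" (len 9), cursors c1@2 c2@7 c3@9, authorship 1....2..3
After op 5 (insert('z')): buffer="uszwwgukzfuz" (len 12), cursors c1@3 c2@9 c3@12, authorship 1.1...2.2.33
After op 6 (insert('h')): buffer="uszhwwgukzhfuzh" (len 15), cursors c1@4 c2@11 c3@15, authorship 1.11...2.22.333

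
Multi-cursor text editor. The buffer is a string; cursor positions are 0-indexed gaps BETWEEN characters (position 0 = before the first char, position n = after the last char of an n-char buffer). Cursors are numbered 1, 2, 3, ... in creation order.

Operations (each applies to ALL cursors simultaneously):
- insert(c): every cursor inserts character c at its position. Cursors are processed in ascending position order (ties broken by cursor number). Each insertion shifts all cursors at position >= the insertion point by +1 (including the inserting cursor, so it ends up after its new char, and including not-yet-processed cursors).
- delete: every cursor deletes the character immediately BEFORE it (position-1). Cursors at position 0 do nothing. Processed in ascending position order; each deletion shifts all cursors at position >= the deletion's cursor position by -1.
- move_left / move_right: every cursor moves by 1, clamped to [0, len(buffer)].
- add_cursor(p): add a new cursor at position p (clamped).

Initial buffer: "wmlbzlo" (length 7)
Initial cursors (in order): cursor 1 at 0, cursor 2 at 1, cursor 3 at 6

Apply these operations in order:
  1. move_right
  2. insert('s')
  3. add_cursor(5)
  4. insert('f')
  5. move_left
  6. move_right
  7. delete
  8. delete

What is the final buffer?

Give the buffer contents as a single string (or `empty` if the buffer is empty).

After op 1 (move_right): buffer="wmlbzlo" (len 7), cursors c1@1 c2@2 c3@7, authorship .......
After op 2 (insert('s')): buffer="wsmslbzlos" (len 10), cursors c1@2 c2@4 c3@10, authorship .1.2.....3
After op 3 (add_cursor(5)): buffer="wsmslbzlos" (len 10), cursors c1@2 c2@4 c4@5 c3@10, authorship .1.2.....3
After op 4 (insert('f')): buffer="wsfmsflfbzlosf" (len 14), cursors c1@3 c2@6 c4@8 c3@14, authorship .11.22.4....33
After op 5 (move_left): buffer="wsfmsflfbzlosf" (len 14), cursors c1@2 c2@5 c4@7 c3@13, authorship .11.22.4....33
After op 6 (move_right): buffer="wsfmsflfbzlosf" (len 14), cursors c1@3 c2@6 c4@8 c3@14, authorship .11.22.4....33
After op 7 (delete): buffer="wsmslbzlos" (len 10), cursors c1@2 c2@4 c4@5 c3@10, authorship .1.2.....3
After op 8 (delete): buffer="wmbzlo" (len 6), cursors c1@1 c2@2 c4@2 c3@6, authorship ......

Answer: wmbzlo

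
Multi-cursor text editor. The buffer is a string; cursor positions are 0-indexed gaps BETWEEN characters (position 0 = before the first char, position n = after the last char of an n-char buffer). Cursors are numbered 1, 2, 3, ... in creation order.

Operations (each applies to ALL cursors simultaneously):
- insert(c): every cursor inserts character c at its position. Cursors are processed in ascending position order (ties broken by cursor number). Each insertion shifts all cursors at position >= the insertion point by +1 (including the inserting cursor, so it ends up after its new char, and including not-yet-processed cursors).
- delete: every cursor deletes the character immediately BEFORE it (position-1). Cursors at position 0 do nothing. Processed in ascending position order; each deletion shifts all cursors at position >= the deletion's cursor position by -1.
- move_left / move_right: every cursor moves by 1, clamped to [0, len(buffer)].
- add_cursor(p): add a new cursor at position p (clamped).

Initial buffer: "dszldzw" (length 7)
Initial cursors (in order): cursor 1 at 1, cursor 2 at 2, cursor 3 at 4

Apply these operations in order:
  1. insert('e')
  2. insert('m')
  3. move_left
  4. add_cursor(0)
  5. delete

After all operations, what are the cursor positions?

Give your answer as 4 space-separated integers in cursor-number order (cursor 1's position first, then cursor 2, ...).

Answer: 1 3 6 0

Derivation:
After op 1 (insert('e')): buffer="desezledzw" (len 10), cursors c1@2 c2@4 c3@7, authorship .1.2..3...
After op 2 (insert('m')): buffer="demsemzlemdzw" (len 13), cursors c1@3 c2@6 c3@10, authorship .11.22..33...
After op 3 (move_left): buffer="demsemzlemdzw" (len 13), cursors c1@2 c2@5 c3@9, authorship .11.22..33...
After op 4 (add_cursor(0)): buffer="demsemzlemdzw" (len 13), cursors c4@0 c1@2 c2@5 c3@9, authorship .11.22..33...
After op 5 (delete): buffer="dmsmzlmdzw" (len 10), cursors c4@0 c1@1 c2@3 c3@6, authorship .1.2..3...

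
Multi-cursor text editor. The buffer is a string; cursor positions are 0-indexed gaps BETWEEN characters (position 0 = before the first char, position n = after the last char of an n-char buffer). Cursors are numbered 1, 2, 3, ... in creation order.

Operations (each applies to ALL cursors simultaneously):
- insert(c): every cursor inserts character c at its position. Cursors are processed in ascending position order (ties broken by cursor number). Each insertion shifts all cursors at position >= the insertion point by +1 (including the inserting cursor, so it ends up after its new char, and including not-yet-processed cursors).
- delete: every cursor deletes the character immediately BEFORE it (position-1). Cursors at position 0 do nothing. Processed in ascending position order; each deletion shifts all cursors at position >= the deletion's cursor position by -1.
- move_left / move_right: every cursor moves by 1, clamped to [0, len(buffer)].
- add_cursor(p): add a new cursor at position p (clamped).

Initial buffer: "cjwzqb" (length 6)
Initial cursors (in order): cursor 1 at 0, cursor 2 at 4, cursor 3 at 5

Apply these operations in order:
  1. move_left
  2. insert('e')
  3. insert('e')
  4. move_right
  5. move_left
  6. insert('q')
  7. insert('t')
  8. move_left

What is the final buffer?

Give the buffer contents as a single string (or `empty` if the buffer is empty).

Answer: eeqtcjweeqtzeeqtqb

Derivation:
After op 1 (move_left): buffer="cjwzqb" (len 6), cursors c1@0 c2@3 c3@4, authorship ......
After op 2 (insert('e')): buffer="ecjwezeqb" (len 9), cursors c1@1 c2@5 c3@7, authorship 1...2.3..
After op 3 (insert('e')): buffer="eecjweezeeqb" (len 12), cursors c1@2 c2@7 c3@10, authorship 11...22.33..
After op 4 (move_right): buffer="eecjweezeeqb" (len 12), cursors c1@3 c2@8 c3@11, authorship 11...22.33..
After op 5 (move_left): buffer="eecjweezeeqb" (len 12), cursors c1@2 c2@7 c3@10, authorship 11...22.33..
After op 6 (insert('q')): buffer="eeqcjweeqzeeqqb" (len 15), cursors c1@3 c2@9 c3@13, authorship 111...222.333..
After op 7 (insert('t')): buffer="eeqtcjweeqtzeeqtqb" (len 18), cursors c1@4 c2@11 c3@16, authorship 1111...2222.3333..
After op 8 (move_left): buffer="eeqtcjweeqtzeeqtqb" (len 18), cursors c1@3 c2@10 c3@15, authorship 1111...2222.3333..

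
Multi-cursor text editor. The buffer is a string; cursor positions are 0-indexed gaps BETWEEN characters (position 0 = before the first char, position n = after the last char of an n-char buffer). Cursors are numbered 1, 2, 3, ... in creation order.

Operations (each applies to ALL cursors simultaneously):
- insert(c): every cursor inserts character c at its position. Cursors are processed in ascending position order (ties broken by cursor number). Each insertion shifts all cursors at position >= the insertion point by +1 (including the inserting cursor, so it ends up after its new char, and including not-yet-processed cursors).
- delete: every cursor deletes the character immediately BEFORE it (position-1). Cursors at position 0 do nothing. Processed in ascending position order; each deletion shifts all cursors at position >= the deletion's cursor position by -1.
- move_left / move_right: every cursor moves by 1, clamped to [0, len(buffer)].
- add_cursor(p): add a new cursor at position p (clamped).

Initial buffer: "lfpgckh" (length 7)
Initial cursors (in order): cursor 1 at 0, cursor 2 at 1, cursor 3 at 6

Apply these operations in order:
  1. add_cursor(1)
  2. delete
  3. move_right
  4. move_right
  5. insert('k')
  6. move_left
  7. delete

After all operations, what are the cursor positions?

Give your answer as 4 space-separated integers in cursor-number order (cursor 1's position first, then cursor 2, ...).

After op 1 (add_cursor(1)): buffer="lfpgckh" (len 7), cursors c1@0 c2@1 c4@1 c3@6, authorship .......
After op 2 (delete): buffer="fpgch" (len 5), cursors c1@0 c2@0 c4@0 c3@4, authorship .....
After op 3 (move_right): buffer="fpgch" (len 5), cursors c1@1 c2@1 c4@1 c3@5, authorship .....
After op 4 (move_right): buffer="fpgch" (len 5), cursors c1@2 c2@2 c4@2 c3@5, authorship .....
After op 5 (insert('k')): buffer="fpkkkgchk" (len 9), cursors c1@5 c2@5 c4@5 c3@9, authorship ..124...3
After op 6 (move_left): buffer="fpkkkgchk" (len 9), cursors c1@4 c2@4 c4@4 c3@8, authorship ..124...3
After op 7 (delete): buffer="fkgck" (len 5), cursors c1@1 c2@1 c4@1 c3@4, authorship .4..3

Answer: 1 1 4 1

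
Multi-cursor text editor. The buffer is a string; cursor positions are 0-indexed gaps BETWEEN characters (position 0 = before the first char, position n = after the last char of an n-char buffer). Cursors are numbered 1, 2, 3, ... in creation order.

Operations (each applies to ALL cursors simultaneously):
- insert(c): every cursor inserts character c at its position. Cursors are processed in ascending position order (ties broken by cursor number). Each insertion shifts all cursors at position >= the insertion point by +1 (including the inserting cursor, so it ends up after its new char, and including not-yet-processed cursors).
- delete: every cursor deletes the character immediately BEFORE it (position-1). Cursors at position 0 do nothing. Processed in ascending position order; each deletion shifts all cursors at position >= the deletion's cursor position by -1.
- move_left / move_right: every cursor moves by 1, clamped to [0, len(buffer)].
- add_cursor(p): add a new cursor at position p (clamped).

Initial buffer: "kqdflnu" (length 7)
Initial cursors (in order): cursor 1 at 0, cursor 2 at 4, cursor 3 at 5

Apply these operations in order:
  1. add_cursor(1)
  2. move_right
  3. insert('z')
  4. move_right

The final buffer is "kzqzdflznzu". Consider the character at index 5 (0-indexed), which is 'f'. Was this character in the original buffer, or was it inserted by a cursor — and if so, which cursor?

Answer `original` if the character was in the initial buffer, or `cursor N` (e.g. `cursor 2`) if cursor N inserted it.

Answer: original

Derivation:
After op 1 (add_cursor(1)): buffer="kqdflnu" (len 7), cursors c1@0 c4@1 c2@4 c3@5, authorship .......
After op 2 (move_right): buffer="kqdflnu" (len 7), cursors c1@1 c4@2 c2@5 c3@6, authorship .......
After op 3 (insert('z')): buffer="kzqzdflznzu" (len 11), cursors c1@2 c4@4 c2@8 c3@10, authorship .1.4...2.3.
After op 4 (move_right): buffer="kzqzdflznzu" (len 11), cursors c1@3 c4@5 c2@9 c3@11, authorship .1.4...2.3.
Authorship (.=original, N=cursor N): . 1 . 4 . . . 2 . 3 .
Index 5: author = original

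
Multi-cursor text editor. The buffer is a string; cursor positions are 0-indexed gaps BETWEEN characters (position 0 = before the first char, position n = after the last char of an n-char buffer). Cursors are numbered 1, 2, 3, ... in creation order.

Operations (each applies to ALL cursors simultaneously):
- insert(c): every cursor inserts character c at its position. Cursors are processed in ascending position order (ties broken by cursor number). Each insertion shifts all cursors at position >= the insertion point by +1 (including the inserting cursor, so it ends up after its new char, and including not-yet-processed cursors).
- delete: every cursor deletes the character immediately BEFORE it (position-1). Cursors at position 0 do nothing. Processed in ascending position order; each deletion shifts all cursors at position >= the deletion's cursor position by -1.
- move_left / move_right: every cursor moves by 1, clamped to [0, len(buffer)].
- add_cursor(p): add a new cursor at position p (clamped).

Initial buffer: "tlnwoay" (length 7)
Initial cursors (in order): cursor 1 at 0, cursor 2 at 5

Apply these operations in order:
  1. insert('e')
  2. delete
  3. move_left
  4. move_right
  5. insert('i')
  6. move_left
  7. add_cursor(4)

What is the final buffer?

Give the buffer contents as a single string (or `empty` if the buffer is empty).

Answer: tilnwoiay

Derivation:
After op 1 (insert('e')): buffer="etlnwoeay" (len 9), cursors c1@1 c2@7, authorship 1.....2..
After op 2 (delete): buffer="tlnwoay" (len 7), cursors c1@0 c2@5, authorship .......
After op 3 (move_left): buffer="tlnwoay" (len 7), cursors c1@0 c2@4, authorship .......
After op 4 (move_right): buffer="tlnwoay" (len 7), cursors c1@1 c2@5, authorship .......
After op 5 (insert('i')): buffer="tilnwoiay" (len 9), cursors c1@2 c2@7, authorship .1....2..
After op 6 (move_left): buffer="tilnwoiay" (len 9), cursors c1@1 c2@6, authorship .1....2..
After op 7 (add_cursor(4)): buffer="tilnwoiay" (len 9), cursors c1@1 c3@4 c2@6, authorship .1....2..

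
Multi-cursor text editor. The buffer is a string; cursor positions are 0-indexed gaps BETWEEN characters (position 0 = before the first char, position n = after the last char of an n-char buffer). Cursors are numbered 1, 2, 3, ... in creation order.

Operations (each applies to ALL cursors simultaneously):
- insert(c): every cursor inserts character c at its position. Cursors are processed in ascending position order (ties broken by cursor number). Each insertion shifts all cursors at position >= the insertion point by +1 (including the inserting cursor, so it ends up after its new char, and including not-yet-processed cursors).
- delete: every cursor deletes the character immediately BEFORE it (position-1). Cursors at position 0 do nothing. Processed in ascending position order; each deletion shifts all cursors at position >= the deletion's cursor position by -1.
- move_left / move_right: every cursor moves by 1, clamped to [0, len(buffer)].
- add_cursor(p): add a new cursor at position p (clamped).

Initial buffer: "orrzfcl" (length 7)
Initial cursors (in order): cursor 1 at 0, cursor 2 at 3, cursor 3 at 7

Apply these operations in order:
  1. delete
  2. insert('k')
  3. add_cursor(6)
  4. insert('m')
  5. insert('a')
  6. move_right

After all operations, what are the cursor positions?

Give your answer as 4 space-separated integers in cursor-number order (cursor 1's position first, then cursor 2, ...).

Answer: 4 9 16 13

Derivation:
After op 1 (delete): buffer="orzfc" (len 5), cursors c1@0 c2@2 c3@5, authorship .....
After op 2 (insert('k')): buffer="korkzfck" (len 8), cursors c1@1 c2@4 c3@8, authorship 1..2...3
After op 3 (add_cursor(6)): buffer="korkzfck" (len 8), cursors c1@1 c2@4 c4@6 c3@8, authorship 1..2...3
After op 4 (insert('m')): buffer="kmorkmzfmckm" (len 12), cursors c1@2 c2@6 c4@9 c3@12, authorship 11..22..4.33
After op 5 (insert('a')): buffer="kmaorkmazfmackma" (len 16), cursors c1@3 c2@8 c4@12 c3@16, authorship 111..222..44.333
After op 6 (move_right): buffer="kmaorkmazfmackma" (len 16), cursors c1@4 c2@9 c4@13 c3@16, authorship 111..222..44.333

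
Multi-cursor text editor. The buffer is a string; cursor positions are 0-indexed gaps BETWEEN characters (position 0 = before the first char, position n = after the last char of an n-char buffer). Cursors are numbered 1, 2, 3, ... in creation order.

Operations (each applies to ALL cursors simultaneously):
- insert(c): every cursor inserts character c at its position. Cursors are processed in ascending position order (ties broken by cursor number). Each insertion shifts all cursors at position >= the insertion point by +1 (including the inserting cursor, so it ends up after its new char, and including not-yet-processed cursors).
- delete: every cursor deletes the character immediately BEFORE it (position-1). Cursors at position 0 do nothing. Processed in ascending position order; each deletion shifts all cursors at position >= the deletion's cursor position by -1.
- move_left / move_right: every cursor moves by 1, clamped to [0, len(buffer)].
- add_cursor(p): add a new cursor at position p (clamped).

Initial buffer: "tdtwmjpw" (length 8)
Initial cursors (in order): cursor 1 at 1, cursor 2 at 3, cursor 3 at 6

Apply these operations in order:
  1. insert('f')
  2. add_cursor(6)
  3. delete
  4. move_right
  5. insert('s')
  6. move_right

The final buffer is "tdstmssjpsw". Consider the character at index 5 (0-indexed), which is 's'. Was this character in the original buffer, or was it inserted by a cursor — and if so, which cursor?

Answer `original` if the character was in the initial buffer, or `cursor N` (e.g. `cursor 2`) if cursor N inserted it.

Answer: cursor 2

Derivation:
After op 1 (insert('f')): buffer="tfdtfwmjfpw" (len 11), cursors c1@2 c2@5 c3@9, authorship .1..2...3..
After op 2 (add_cursor(6)): buffer="tfdtfwmjfpw" (len 11), cursors c1@2 c2@5 c4@6 c3@9, authorship .1..2...3..
After op 3 (delete): buffer="tdtmjpw" (len 7), cursors c1@1 c2@3 c4@3 c3@5, authorship .......
After op 4 (move_right): buffer="tdtmjpw" (len 7), cursors c1@2 c2@4 c4@4 c3@6, authorship .......
After op 5 (insert('s')): buffer="tdstmssjpsw" (len 11), cursors c1@3 c2@7 c4@7 c3@10, authorship ..1..24..3.
After op 6 (move_right): buffer="tdstmssjpsw" (len 11), cursors c1@4 c2@8 c4@8 c3@11, authorship ..1..24..3.
Authorship (.=original, N=cursor N): . . 1 . . 2 4 . . 3 .
Index 5: author = 2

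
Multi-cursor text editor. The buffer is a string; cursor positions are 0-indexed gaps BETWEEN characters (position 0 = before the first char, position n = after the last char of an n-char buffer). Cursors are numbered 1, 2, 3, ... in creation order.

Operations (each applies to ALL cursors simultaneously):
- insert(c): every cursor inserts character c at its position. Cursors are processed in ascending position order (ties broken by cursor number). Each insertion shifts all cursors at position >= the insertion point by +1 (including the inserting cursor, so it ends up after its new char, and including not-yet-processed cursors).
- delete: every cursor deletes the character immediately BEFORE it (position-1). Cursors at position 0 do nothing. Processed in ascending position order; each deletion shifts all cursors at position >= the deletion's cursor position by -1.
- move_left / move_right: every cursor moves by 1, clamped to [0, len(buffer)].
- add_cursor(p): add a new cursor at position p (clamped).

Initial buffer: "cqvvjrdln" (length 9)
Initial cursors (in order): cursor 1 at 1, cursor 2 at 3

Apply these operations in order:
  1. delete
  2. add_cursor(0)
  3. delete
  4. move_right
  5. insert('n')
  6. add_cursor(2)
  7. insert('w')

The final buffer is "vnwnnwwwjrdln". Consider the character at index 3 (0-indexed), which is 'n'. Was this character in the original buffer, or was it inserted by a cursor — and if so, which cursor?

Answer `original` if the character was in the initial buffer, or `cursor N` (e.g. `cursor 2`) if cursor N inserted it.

Answer: cursor 2

Derivation:
After op 1 (delete): buffer="qvjrdln" (len 7), cursors c1@0 c2@1, authorship .......
After op 2 (add_cursor(0)): buffer="qvjrdln" (len 7), cursors c1@0 c3@0 c2@1, authorship .......
After op 3 (delete): buffer="vjrdln" (len 6), cursors c1@0 c2@0 c3@0, authorship ......
After op 4 (move_right): buffer="vjrdln" (len 6), cursors c1@1 c2@1 c3@1, authorship ......
After op 5 (insert('n')): buffer="vnnnjrdln" (len 9), cursors c1@4 c2@4 c3@4, authorship .123.....
After op 6 (add_cursor(2)): buffer="vnnnjrdln" (len 9), cursors c4@2 c1@4 c2@4 c3@4, authorship .123.....
After op 7 (insert('w')): buffer="vnwnnwwwjrdln" (len 13), cursors c4@3 c1@8 c2@8 c3@8, authorship .1423123.....
Authorship (.=original, N=cursor N): . 1 4 2 3 1 2 3 . . . . .
Index 3: author = 2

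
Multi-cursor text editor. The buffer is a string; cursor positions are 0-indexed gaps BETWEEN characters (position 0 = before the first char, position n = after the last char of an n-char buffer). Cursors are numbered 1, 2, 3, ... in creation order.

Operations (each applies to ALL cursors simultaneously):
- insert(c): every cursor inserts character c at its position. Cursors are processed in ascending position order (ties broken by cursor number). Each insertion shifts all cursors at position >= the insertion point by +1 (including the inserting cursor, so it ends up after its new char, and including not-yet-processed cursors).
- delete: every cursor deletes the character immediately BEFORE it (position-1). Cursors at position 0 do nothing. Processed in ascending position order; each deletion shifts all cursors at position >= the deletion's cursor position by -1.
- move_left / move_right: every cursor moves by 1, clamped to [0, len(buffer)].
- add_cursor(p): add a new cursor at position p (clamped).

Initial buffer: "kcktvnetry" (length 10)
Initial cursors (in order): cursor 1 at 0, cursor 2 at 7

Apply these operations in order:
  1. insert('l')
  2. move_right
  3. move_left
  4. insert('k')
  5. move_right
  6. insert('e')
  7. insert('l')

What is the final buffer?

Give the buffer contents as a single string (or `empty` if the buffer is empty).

Answer: lkkelcktvnelktelry

Derivation:
After op 1 (insert('l')): buffer="lkcktvneltry" (len 12), cursors c1@1 c2@9, authorship 1.......2...
After op 2 (move_right): buffer="lkcktvneltry" (len 12), cursors c1@2 c2@10, authorship 1.......2...
After op 3 (move_left): buffer="lkcktvneltry" (len 12), cursors c1@1 c2@9, authorship 1.......2...
After op 4 (insert('k')): buffer="lkkcktvnelktry" (len 14), cursors c1@2 c2@11, authorship 11.......22...
After op 5 (move_right): buffer="lkkcktvnelktry" (len 14), cursors c1@3 c2@12, authorship 11.......22...
After op 6 (insert('e')): buffer="lkkecktvnelktery" (len 16), cursors c1@4 c2@14, authorship 11.1......22.2..
After op 7 (insert('l')): buffer="lkkelcktvnelktelry" (len 18), cursors c1@5 c2@16, authorship 11.11......22.22..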